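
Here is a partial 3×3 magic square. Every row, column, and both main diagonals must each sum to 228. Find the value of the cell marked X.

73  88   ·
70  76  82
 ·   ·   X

Row 1: 73 + 88 + ? = 228, so (1,3) = 67.
Column 1 needs 228; the known cells sum to 143, so (3,1) = 85.
The remaining cell in column 2 is (3,2) = 228 − 164 = 64.
Column 3 needs 228; the known cells sum to 149, so (3,3) = 79.

79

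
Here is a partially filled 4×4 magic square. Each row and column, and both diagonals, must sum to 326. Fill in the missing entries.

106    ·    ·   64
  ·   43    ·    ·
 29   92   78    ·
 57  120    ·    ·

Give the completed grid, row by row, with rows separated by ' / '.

The remaining cell in row 3 is (3,4) = 326 − 199 = 127.
From column 1, 326 − (106 + 29 + 57) gives (2,1) = 134.
From column 2, 326 − (43 + 92 + 120) gives (1,2) = 71.
From main diagonal, 326 − (106 + 43 + 78) gives (4,4) = 99.
From anti-diagonal, 326 − (64 + 92 + 57) gives (2,3) = 113.
Row 1 needs 326; the known cells sum to 241, so (1,3) = 85.
The remaining cell in row 2 is (2,4) = 326 − 290 = 36.
Using row 4: 57 + 120 + 99 + ? → (4,3) = 326 − 276 = 50.

106 71 85 64 / 134 43 113 36 / 29 92 78 127 / 57 120 50 99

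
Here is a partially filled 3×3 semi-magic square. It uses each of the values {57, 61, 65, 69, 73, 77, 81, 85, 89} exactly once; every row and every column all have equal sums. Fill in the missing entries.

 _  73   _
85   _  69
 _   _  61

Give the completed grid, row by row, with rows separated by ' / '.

57 73 89 / 85 65 69 / 77 81 61

The 9 entries sum to 657, so each line sums to 657/3 = 219.
Row 2 must total 219; the given cells sum to 154, so (2,2) = 65.
From column 2, 219 − (73 + 65) gives (3,2) = 81.
Column 3 must total 219; the given cells sum to 130, so (1,3) = 89.
Using row 1: 73 + 89 + ? → (1,1) = 219 − 162 = 57.
From row 3, 219 − (81 + 61) gives (3,1) = 77.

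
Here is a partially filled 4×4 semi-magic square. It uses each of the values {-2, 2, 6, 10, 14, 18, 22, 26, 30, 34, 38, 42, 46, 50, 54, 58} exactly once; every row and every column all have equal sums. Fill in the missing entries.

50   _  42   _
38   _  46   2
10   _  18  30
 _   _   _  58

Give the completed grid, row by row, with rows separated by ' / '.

The 16 entries sum to 448, so each line sums to 448/4 = 112.
Row 2: 38 + 46 + 2 + ? = 112, so (2,2) = 26.
The remaining cell in row 3 is (3,2) = 112 − 58 = 54.
Column 1 needs 112; the known cells sum to 98, so (4,1) = 14.
Column 3: 42 + 46 + 18 + ? = 112, so (4,3) = 6.
From column 4, 112 − (2 + 30 + 58) gives (1,4) = 22.
The remaining cell in row 1 is (1,2) = 112 − 114 = -2.
The remaining cell in row 4 is (4,2) = 112 − 78 = 34.

50 -2 42 22 / 38 26 46 2 / 10 54 18 30 / 14 34 6 58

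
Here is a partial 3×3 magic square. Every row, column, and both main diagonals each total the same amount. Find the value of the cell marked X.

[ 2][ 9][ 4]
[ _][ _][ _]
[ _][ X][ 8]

1

Row 1 is complete and sums to 15; that is the magic constant.
From column 3, 15 − (4 + 8) gives (2,3) = 3.
The remaining cell in main diagonal is (2,2) = 15 − 10 = 5.
Using anti-diagonal: 4 + 5 + ? → (3,1) = 15 − 9 = 6.
From row 2, 15 − (5 + 3) gives (2,1) = 7.
The remaining cell in row 3 is (3,2) = 15 − 14 = 1.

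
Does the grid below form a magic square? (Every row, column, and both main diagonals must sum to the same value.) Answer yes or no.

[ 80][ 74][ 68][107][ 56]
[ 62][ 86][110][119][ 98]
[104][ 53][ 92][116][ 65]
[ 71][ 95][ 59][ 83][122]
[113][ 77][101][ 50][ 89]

No — column 2 sums to 385 but row 2 sums to 475.

Row 1: 80 + 74 + 68 + 107 + 56 = 385.
Row 2: 62 + 86 + 110 + 119 + 98 = 475.
Row 3: 104 + 53 + 92 + 116 + 65 = 430.
Row 4: 71 + 95 + 59 + 83 + 122 = 430.
Row 5: 113 + 77 + 101 + 50 + 89 = 430.
Column 1: 80 + 62 + 104 + 71 + 113 = 430.
Column 2: 74 + 86 + 53 + 95 + 77 = 385.
Column 3: 68 + 110 + 92 + 59 + 101 = 430.
Column 4: 107 + 119 + 116 + 83 + 50 = 475.
Column 5: 56 + 98 + 65 + 122 + 89 = 430.
Main diagonal: 80 + 86 + 92 + 83 + 89 = 430.
Anti-diagonal: 56 + 119 + 92 + 95 + 113 = 475.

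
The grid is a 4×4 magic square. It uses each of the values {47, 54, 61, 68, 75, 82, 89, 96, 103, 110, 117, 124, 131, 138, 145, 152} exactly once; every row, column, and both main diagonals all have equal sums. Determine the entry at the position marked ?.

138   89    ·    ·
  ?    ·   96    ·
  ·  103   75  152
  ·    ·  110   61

47

The 16 entries sum to 1592, so each line sums to 1592/4 = 398.
Row 3: 103 + 75 + 152 + ? = 398, so (3,1) = 68.
Column 3: 96 + 75 + 110 + ? = 398, so (1,3) = 117.
The remaining cell in main diagonal is (2,2) = 398 − 274 = 124.
Row 1 must total 398; the given cells sum to 344, so (1,4) = 54.
Column 2 must total 398; the given cells sum to 316, so (4,2) = 82.
Using column 4: 54 + 152 + 61 + ? → (2,4) = 398 − 267 = 131.
The remaining cell in anti-diagonal is (4,1) = 398 − 253 = 145.
Row 2: 124 + 96 + 131 + ? = 398, so (2,1) = 47.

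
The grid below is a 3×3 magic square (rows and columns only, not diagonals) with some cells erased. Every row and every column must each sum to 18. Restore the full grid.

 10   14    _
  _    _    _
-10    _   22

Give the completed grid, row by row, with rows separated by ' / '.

10 14 -6 / 18 -2 2 / -10 6 22

The remaining cell in row 1 is (1,3) = 18 − 24 = -6.
The remaining cell in row 3 is (3,2) = 18 − 12 = 6.
Column 1: 10 + (-10) + ? = 18, so (2,1) = 18.
Using column 2: 14 + 6 + ? → (2,2) = 18 − 20 = -2.
Column 3: -6 + 22 + ? = 18, so (2,3) = 2.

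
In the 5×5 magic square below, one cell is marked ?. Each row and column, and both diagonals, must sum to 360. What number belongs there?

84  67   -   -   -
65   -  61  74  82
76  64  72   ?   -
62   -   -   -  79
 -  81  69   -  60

Row 2 must total 360; the given cells sum to 282, so (2,2) = 78.
Column 1: 84 + 65 + 76 + 62 + ? = 360, so (5,1) = 73.
From column 2, 360 − (67 + 78 + 64 + 81) gives (4,2) = 70.
From main diagonal, 360 − (84 + 78 + 72 + 60) gives (4,4) = 66.
Anti-diagonal must total 360; the given cells sum to 289, so (1,5) = 71.
The remaining cell in row 4 is (4,3) = 360 − 277 = 83.
Row 5 must total 360; the given cells sum to 283, so (5,4) = 77.
From column 3, 360 − (61 + 72 + 83 + 69) gives (1,3) = 75.
Column 5 needs 360; the known cells sum to 292, so (3,5) = 68.
Row 1: 84 + 67 + 75 + 71 + ? = 360, so (1,4) = 63.
Using row 3: 76 + 64 + 72 + 68 + ? → (3,4) = 360 − 280 = 80.

80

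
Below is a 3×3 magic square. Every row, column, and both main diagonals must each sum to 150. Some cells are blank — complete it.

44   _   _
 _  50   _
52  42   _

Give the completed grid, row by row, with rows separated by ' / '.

The remaining cell in row 3 is (3,3) = 150 − 94 = 56.
From column 1, 150 − (44 + 52) gives (2,1) = 54.
Column 2: 50 + 42 + ? = 150, so (1,2) = 58.
The remaining cell in anti-diagonal is (1,3) = 150 − 102 = 48.
From row 2, 150 − (54 + 50) gives (2,3) = 46.

44 58 48 / 54 50 46 / 52 42 56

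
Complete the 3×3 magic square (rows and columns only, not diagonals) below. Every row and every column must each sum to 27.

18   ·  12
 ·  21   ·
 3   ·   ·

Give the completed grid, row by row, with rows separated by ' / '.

18 -3 12 / 6 21 0 / 3 9 15

Using row 1: 18 + 12 + ? → (1,2) = 27 − 30 = -3.
Column 1 must total 27; the given cells sum to 21, so (2,1) = 6.
Column 2: -3 + 21 + ? = 27, so (3,2) = 9.
The remaining cell in row 2 is (2,3) = 27 − 27 = 0.
Row 3: 3 + 9 + ? = 27, so (3,3) = 15.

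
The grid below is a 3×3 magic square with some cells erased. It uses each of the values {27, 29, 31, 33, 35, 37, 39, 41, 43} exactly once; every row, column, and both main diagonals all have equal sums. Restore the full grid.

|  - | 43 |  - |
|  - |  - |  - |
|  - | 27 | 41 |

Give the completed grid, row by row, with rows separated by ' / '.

29 43 33 / 39 35 31 / 37 27 41

The 9 entries sum to 315, so each line sums to 315/3 = 105.
Row 3 must total 105; the given cells sum to 68, so (3,1) = 37.
Column 2 must total 105; the given cells sum to 70, so (2,2) = 35.
Using main diagonal: 35 + 41 + ? → (1,1) = 105 − 76 = 29.
The remaining cell in anti-diagonal is (1,3) = 105 − 72 = 33.
Using column 1: 29 + 37 + ? → (2,1) = 105 − 66 = 39.
Using column 3: 33 + 41 + ? → (2,3) = 105 − 74 = 31.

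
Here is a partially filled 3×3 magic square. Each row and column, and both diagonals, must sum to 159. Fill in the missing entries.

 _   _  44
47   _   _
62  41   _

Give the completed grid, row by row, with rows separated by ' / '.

Row 3 needs 159; the known cells sum to 103, so (3,3) = 56.
Column 1 must total 159; the given cells sum to 109, so (1,1) = 50.
Using column 3: 44 + 56 + ? → (2,3) = 159 − 100 = 59.
Main diagonal needs 159; the known cells sum to 106, so (2,2) = 53.
The remaining cell in row 1 is (1,2) = 159 − 94 = 65.

50 65 44 / 47 53 59 / 62 41 56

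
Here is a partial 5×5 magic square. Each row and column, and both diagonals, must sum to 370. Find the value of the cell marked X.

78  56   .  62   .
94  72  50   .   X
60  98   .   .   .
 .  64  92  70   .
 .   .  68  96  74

Using column 2: 56 + 72 + 98 + 64 + ? → (5,2) = 370 − 290 = 80.
The remaining cell in main diagonal is (3,3) = 370 − 294 = 76.
Using row 5: 80 + 68 + 96 + 74 + ? → (5,1) = 370 − 318 = 52.
Column 1: 78 + 94 + 60 + 52 + ? = 370, so (4,1) = 86.
Column 3: 50 + 76 + 92 + 68 + ? = 370, so (1,3) = 84.
From row 1, 370 − (78 + 56 + 84 + 62) gives (1,5) = 90.
From row 4, 370 − (86 + 64 + 92 + 70) gives (4,5) = 58.
Anti-diagonal needs 370; the known cells sum to 282, so (2,4) = 88.
Row 2 needs 370; the known cells sum to 304, so (2,5) = 66.

66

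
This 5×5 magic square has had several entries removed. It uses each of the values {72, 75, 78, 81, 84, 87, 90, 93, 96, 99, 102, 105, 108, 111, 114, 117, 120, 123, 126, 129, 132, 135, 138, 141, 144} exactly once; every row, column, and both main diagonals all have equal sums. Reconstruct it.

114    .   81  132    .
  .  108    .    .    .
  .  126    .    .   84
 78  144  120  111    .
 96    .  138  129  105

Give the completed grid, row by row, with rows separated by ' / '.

The 25 entries sum to 2700, so each line sums to 2700/5 = 540.
Row 4 needs 540; the known cells sum to 453, so (4,5) = 87.
Row 5: 96 + 138 + 129 + 105 + ? = 540, so (5,2) = 72.
Using column 2: 108 + 126 + 144 + 72 + ? → (1,2) = 540 − 450 = 90.
Main diagonal needs 540; the known cells sum to 438, so (3,3) = 102.
Row 1 needs 540; the known cells sum to 417, so (1,5) = 123.
Column 3 needs 540; the known cells sum to 441, so (2,3) = 99.
Using column 5: 123 + 84 + 87 + 105 + ? → (2,5) = 540 − 399 = 141.
Anti-diagonal needs 540; the known cells sum to 465, so (2,4) = 75.
From row 2, 540 − (108 + 99 + 75 + 141) gives (2,1) = 117.
Column 1 must total 540; the given cells sum to 405, so (3,1) = 135.
From column 4, 540 − (132 + 75 + 111 + 129) gives (3,4) = 93.

114 90 81 132 123 / 117 108 99 75 141 / 135 126 102 93 84 / 78 144 120 111 87 / 96 72 138 129 105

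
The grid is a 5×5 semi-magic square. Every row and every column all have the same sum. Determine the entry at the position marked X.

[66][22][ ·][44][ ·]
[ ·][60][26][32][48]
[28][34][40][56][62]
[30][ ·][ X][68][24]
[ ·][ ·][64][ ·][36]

52

Row 3 is complete and sums to 220; that is the magic constant.
Using row 2: 60 + 26 + 32 + 48 + ? → (2,1) = 220 − 166 = 54.
Using column 1: 66 + 54 + 28 + 30 + ? → (5,1) = 220 − 178 = 42.
From column 4, 220 − (44 + 32 + 56 + 68) gives (5,4) = 20.
From column 5, 220 − (48 + 62 + 24 + 36) gives (1,5) = 50.
Row 1 must total 220; the given cells sum to 182, so (1,3) = 38.
Row 5 needs 220; the known cells sum to 162, so (5,2) = 58.
Column 2 needs 220; the known cells sum to 174, so (4,2) = 46.
From column 3, 220 − (38 + 26 + 40 + 64) gives (4,3) = 52.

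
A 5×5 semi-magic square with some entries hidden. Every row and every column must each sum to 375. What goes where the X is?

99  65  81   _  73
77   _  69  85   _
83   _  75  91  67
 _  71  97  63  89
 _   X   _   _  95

87

The remaining cell in row 1 is (1,4) = 375 − 318 = 57.
The remaining cell in row 3 is (3,2) = 375 − 316 = 59.
Row 4 must total 375; the given cells sum to 320, so (4,1) = 55.
The remaining cell in column 1 is (5,1) = 375 − 314 = 61.
Column 3: 81 + 69 + 75 + 97 + ? = 375, so (5,3) = 53.
The remaining cell in column 4 is (5,4) = 375 − 296 = 79.
Using column 5: 73 + 67 + 89 + 95 + ? → (2,5) = 375 − 324 = 51.
Row 2: 77 + 69 + 85 + 51 + ? = 375, so (2,2) = 93.
Using row 5: 61 + 53 + 79 + 95 + ? → (5,2) = 375 − 288 = 87.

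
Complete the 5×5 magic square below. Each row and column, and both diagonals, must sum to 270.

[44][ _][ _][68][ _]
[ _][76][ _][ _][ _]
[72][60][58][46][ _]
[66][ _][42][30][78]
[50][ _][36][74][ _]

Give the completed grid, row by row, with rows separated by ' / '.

44 32 70 68 56 / 38 76 64 52 40 / 72 60 58 46 34 / 66 54 42 30 78 / 50 48 36 74 62

From row 3, 270 − (72 + 60 + 58 + 46) gives (3,5) = 34.
From row 4, 270 − (66 + 42 + 30 + 78) gives (4,2) = 54.
The remaining cell in column 1 is (2,1) = 270 − 232 = 38.
Column 4 needs 270; the known cells sum to 218, so (2,4) = 52.
Main diagonal: 44 + 76 + 58 + 30 + ? = 270, so (5,5) = 62.
Anti-diagonal must total 270; the given cells sum to 214, so (1,5) = 56.
From row 5, 270 − (50 + 36 + 74 + 62) gives (5,2) = 48.
Column 2 needs 270; the known cells sum to 238, so (1,2) = 32.
Column 5 must total 270; the given cells sum to 230, so (2,5) = 40.
Row 1 must total 270; the given cells sum to 200, so (1,3) = 70.
Row 2: 38 + 76 + 52 + 40 + ? = 270, so (2,3) = 64.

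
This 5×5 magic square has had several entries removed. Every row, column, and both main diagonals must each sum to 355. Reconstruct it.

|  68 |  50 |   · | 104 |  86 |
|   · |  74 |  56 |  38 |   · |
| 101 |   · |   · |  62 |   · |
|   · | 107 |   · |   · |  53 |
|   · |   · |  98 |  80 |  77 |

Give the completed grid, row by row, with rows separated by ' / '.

Row 1: 68 + 50 + 104 + 86 + ? = 355, so (1,3) = 47.
The remaining cell in column 4 is (4,4) = 355 − 284 = 71.
Main diagonal must total 355; the given cells sum to 290, so (3,3) = 65.
Using anti-diagonal: 86 + 38 + 65 + 107 + ? → (5,1) = 355 − 296 = 59.
Row 5 must total 355; the given cells sum to 314, so (5,2) = 41.
Column 2 needs 355; the known cells sum to 272, so (3,2) = 83.
Using column 3: 47 + 56 + 65 + 98 + ? → (4,3) = 355 − 266 = 89.
From row 3, 355 − (101 + 83 + 65 + 62) gives (3,5) = 44.
From row 4, 355 − (107 + 89 + 71 + 53) gives (4,1) = 35.
Column 1 must total 355; the given cells sum to 263, so (2,1) = 92.
From column 5, 355 − (86 + 44 + 53 + 77) gives (2,5) = 95.

68 50 47 104 86 / 92 74 56 38 95 / 101 83 65 62 44 / 35 107 89 71 53 / 59 41 98 80 77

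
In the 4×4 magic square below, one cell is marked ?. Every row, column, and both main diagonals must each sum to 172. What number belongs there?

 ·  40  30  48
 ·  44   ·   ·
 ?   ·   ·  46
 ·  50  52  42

From row 1, 172 − (40 + 30 + 48) gives (1,1) = 54.
The remaining cell in row 4 is (4,1) = 172 − 144 = 28.
The remaining cell in column 2 is (3,2) = 172 − 134 = 38.
Column 4 must total 172; the given cells sum to 136, so (2,4) = 36.
Main diagonal needs 172; the known cells sum to 140, so (3,3) = 32.
From anti-diagonal, 172 − (48 + 38 + 28) gives (2,3) = 58.
From row 2, 172 − (44 + 58 + 36) gives (2,1) = 34.
Row 3 must total 172; the given cells sum to 116, so (3,1) = 56.

56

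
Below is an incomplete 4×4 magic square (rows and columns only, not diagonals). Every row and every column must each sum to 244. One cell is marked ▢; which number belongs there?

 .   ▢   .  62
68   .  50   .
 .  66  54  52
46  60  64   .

Using row 3: 66 + 54 + 52 + ? → (3,1) = 244 − 172 = 72.
Row 4: 46 + 60 + 64 + ? = 244, so (4,4) = 74.
Column 1 must total 244; the given cells sum to 186, so (1,1) = 58.
The remaining cell in column 3 is (1,3) = 244 − 168 = 76.
Column 4 must total 244; the given cells sum to 188, so (2,4) = 56.
The remaining cell in row 1 is (1,2) = 244 − 196 = 48.

48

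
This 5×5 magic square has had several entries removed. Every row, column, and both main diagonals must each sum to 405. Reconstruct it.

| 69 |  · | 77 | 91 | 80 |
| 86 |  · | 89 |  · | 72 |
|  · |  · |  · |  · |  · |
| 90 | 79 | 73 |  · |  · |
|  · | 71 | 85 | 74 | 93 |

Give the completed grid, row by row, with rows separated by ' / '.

69 88 77 91 80 / 86 75 89 83 72 / 78 92 81 70 84 / 90 79 73 87 76 / 82 71 85 74 93

Row 1 needs 405; the known cells sum to 317, so (1,2) = 88.
Using row 5: 71 + 85 + 74 + 93 + ? → (5,1) = 405 − 323 = 82.
The remaining cell in column 1 is (3,1) = 405 − 327 = 78.
Column 3 must total 405; the given cells sum to 324, so (3,3) = 81.
Using anti-diagonal: 80 + 81 + 79 + 82 + ? → (2,4) = 405 − 322 = 83.
Using row 2: 86 + 89 + 83 + 72 + ? → (2,2) = 405 − 330 = 75.
Column 2 needs 405; the known cells sum to 313, so (3,2) = 92.
Main diagonal: 69 + 75 + 81 + 93 + ? = 405, so (4,4) = 87.
Using row 4: 90 + 79 + 73 + 87 + ? → (4,5) = 405 − 329 = 76.
From column 4, 405 − (91 + 83 + 87 + 74) gives (3,4) = 70.
Column 5 must total 405; the given cells sum to 321, so (3,5) = 84.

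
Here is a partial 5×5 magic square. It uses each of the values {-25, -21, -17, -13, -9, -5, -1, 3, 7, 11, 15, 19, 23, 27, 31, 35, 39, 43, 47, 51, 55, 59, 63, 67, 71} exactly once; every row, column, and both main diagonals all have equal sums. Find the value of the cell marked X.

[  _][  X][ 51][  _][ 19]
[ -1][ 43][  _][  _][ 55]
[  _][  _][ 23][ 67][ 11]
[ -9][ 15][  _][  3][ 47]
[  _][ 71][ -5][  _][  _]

The 25 entries sum to 575, so each line sums to 575/5 = 115.
Row 4 needs 115; the known cells sum to 56, so (4,3) = 59.
Column 3 needs 115; the known cells sum to 128, so (2,3) = -13.
Column 5 must total 115; the given cells sum to 132, so (5,5) = -17.
Main diagonal: 43 + 23 + 3 + (-17) + ? = 115, so (1,1) = 63.
Using row 2: -1 + 43 + (-13) + 55 + ? → (2,4) = 115 − 84 = 31.
Anti-diagonal: 19 + 31 + 23 + 15 + ? = 115, so (5,1) = 27.
Row 5 must total 115; the given cells sum to 76, so (5,4) = 39.
The remaining cell in column 1 is (3,1) = 115 − 80 = 35.
Column 4 needs 115; the known cells sum to 140, so (1,4) = -25.
Row 1: 63 + 51 + (-25) + 19 + ? = 115, so (1,2) = 7.

7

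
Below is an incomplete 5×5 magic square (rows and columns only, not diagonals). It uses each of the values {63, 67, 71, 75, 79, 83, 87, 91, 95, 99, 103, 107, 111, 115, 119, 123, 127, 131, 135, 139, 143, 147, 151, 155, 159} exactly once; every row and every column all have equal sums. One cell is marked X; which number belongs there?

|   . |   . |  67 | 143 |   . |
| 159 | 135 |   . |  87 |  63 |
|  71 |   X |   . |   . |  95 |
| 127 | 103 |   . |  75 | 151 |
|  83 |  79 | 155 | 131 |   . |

The 25 entries sum to 2775, so each line sums to 2775/5 = 555.
From row 2, 555 − (159 + 135 + 87 + 63) gives (2,3) = 111.
Row 4: 127 + 103 + 75 + 151 + ? = 555, so (4,3) = 99.
Row 5: 83 + 79 + 155 + 131 + ? = 555, so (5,5) = 107.
From column 1, 555 − (159 + 71 + 127 + 83) gives (1,1) = 115.
The remaining cell in column 3 is (3,3) = 555 − 432 = 123.
From column 4, 555 − (143 + 87 + 75 + 131) gives (3,4) = 119.
Using column 5: 63 + 95 + 151 + 107 + ? → (1,5) = 555 − 416 = 139.
Using row 1: 115 + 67 + 143 + 139 + ? → (1,2) = 555 − 464 = 91.
From row 3, 555 − (71 + 123 + 119 + 95) gives (3,2) = 147.

147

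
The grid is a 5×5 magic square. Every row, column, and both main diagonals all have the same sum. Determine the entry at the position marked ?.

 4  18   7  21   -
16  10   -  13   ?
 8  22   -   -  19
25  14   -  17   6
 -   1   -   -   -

Column 2 is complete and sums to 65; that is the magic constant.
Row 1: 4 + 18 + 7 + 21 + ? = 65, so (1,5) = 15.
Row 4: 25 + 14 + 17 + 6 + ? = 65, so (4,3) = 3.
Column 1 must total 65; the given cells sum to 53, so (5,1) = 12.
Using anti-diagonal: 15 + 13 + 14 + 12 + ? → (3,3) = 65 − 54 = 11.
Row 3 must total 65; the given cells sum to 60, so (3,4) = 5.
Column 4 must total 65; the given cells sum to 56, so (5,4) = 9.
Main diagonal: 4 + 10 + 11 + 17 + ? = 65, so (5,5) = 23.
Row 5 must total 65; the given cells sum to 45, so (5,3) = 20.
Column 3 needs 65; the known cells sum to 41, so (2,3) = 24.
From column 5, 65 − (15 + 19 + 6 + 23) gives (2,5) = 2.

2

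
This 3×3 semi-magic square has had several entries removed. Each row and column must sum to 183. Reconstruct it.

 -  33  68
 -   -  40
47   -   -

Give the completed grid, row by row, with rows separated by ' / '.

Row 1: 33 + 68 + ? = 183, so (1,1) = 82.
Using column 1: 82 + 47 + ? → (2,1) = 183 − 129 = 54.
Column 3 needs 183; the known cells sum to 108, so (3,3) = 75.
From row 2, 183 − (54 + 40) gives (2,2) = 89.
The remaining cell in row 3 is (3,2) = 183 − 122 = 61.

82 33 68 / 54 89 40 / 47 61 75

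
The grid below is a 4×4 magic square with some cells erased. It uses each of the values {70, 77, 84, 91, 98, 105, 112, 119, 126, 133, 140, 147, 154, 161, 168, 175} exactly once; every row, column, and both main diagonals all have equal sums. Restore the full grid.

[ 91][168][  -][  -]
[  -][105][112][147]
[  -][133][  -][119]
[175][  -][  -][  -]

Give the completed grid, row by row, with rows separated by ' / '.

The 16 entries sum to 1960, so each line sums to 1960/4 = 490.
Using row 2: 105 + 112 + 147 + ? → (2,1) = 490 − 364 = 126.
From column 1, 490 − (91 + 126 + 175) gives (3,1) = 98.
Column 2: 168 + 105 + 133 + ? = 490, so (4,2) = 84.
The remaining cell in anti-diagonal is (1,4) = 490 − 420 = 70.
Row 1: 91 + 168 + 70 + ? = 490, so (1,3) = 161.
Using row 3: 98 + 133 + 119 + ? → (3,3) = 490 − 350 = 140.
Column 3 must total 490; the given cells sum to 413, so (4,3) = 77.
From column 4, 490 − (70 + 147 + 119) gives (4,4) = 154.

91 168 161 70 / 126 105 112 147 / 98 133 140 119 / 175 84 77 154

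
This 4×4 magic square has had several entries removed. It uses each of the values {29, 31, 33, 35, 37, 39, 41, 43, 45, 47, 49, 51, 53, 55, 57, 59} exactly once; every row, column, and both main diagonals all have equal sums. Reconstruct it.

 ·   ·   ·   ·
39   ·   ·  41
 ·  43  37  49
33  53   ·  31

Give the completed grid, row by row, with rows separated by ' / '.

The 16 entries sum to 704, so each line sums to 704/4 = 176.
Row 3: 43 + 37 + 49 + ? = 176, so (3,1) = 47.
Row 4: 33 + 53 + 31 + ? = 176, so (4,3) = 59.
Column 1 needs 176; the known cells sum to 119, so (1,1) = 57.
From column 4, 176 − (41 + 49 + 31) gives (1,4) = 55.
Main diagonal: 57 + 37 + 31 + ? = 176, so (2,2) = 51.
Anti-diagonal must total 176; the given cells sum to 131, so (2,3) = 45.
Column 2 needs 176; the known cells sum to 147, so (1,2) = 29.
Column 3 needs 176; the known cells sum to 141, so (1,3) = 35.

57 29 35 55 / 39 51 45 41 / 47 43 37 49 / 33 53 59 31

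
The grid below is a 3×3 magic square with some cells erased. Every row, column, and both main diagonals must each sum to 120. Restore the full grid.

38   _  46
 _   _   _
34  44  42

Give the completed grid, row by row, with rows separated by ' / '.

Row 1 needs 120; the known cells sum to 84, so (1,2) = 36.
Column 1 needs 120; the known cells sum to 72, so (2,1) = 48.
Using column 2: 36 + 44 + ? → (2,2) = 120 − 80 = 40.
Column 3: 46 + 42 + ? = 120, so (2,3) = 32.

38 36 46 / 48 40 32 / 34 44 42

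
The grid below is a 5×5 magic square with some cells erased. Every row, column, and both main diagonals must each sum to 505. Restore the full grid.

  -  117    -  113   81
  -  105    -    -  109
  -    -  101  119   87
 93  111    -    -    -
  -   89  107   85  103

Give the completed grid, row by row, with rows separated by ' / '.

99 117 95 113 81 / 77 105 123 91 109 / 115 83 101 119 87 / 93 111 79 97 125 / 121 89 107 85 103

The remaining cell in row 5 is (5,1) = 505 − 384 = 121.
Column 2 must total 505; the given cells sum to 422, so (3,2) = 83.
From column 5, 505 − (81 + 109 + 87 + 103) gives (4,5) = 125.
The remaining cell in anti-diagonal is (2,4) = 505 − 414 = 91.
Row 3 must total 505; the given cells sum to 390, so (3,1) = 115.
Using column 4: 113 + 91 + 119 + 85 + ? → (4,4) = 505 − 408 = 97.
From main diagonal, 505 − (105 + 101 + 97 + 103) gives (1,1) = 99.
Using row 1: 99 + 117 + 113 + 81 + ? → (1,3) = 505 − 410 = 95.
The remaining cell in row 4 is (4,3) = 505 − 426 = 79.
Column 1 needs 505; the known cells sum to 428, so (2,1) = 77.
From column 3, 505 − (95 + 101 + 79 + 107) gives (2,3) = 123.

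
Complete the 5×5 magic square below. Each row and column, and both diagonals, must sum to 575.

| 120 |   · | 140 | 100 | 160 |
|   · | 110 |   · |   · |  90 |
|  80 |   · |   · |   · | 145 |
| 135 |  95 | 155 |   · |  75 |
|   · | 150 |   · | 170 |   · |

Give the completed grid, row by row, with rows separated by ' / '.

120 55 140 100 160 / 175 110 70 130 90 / 80 165 125 60 145 / 135 95 155 115 75 / 65 150 85 170 105

The remaining cell in row 1 is (1,2) = 575 − 520 = 55.
Using row 4: 135 + 95 + 155 + 75 + ? → (4,4) = 575 − 460 = 115.
Column 2: 55 + 110 + 95 + 150 + ? = 575, so (3,2) = 165.
From column 5, 575 − (160 + 90 + 145 + 75) gives (5,5) = 105.
Main diagonal needs 575; the known cells sum to 450, so (3,3) = 125.
Using row 3: 80 + 165 + 125 + 145 + ? → (3,4) = 575 − 515 = 60.
Using column 4: 100 + 60 + 115 + 170 + ? → (2,4) = 575 − 445 = 130.
From anti-diagonal, 575 − (160 + 130 + 125 + 95) gives (5,1) = 65.
Row 5 needs 575; the known cells sum to 490, so (5,3) = 85.
Column 1 must total 575; the given cells sum to 400, so (2,1) = 175.
Column 3 needs 575; the known cells sum to 505, so (2,3) = 70.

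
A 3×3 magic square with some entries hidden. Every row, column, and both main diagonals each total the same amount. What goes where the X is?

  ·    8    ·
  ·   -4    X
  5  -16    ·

2

Column 2 is complete and sums to -12; that is the magic constant.
Row 3: 5 + (-16) + ? = -12, so (3,3) = -1.
From main diagonal, -12 − (-4 + (-1)) gives (1,1) = -7.
Anti-diagonal: -4 + 5 + ? = -12, so (1,3) = -13.
Column 1: -7 + 5 + ? = -12, so (2,1) = -10.
Column 3 must total -12; the given cells sum to -14, so (2,3) = 2.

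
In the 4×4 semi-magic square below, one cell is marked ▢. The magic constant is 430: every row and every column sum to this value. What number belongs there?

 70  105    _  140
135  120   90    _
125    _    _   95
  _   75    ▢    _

145

The remaining cell in row 1 is (1,3) = 430 − 315 = 115.
Row 2 must total 430; the given cells sum to 345, so (2,4) = 85.
Using column 1: 70 + 135 + 125 + ? → (4,1) = 430 − 330 = 100.
The remaining cell in column 2 is (3,2) = 430 − 300 = 130.
The remaining cell in column 4 is (4,4) = 430 − 320 = 110.
The remaining cell in row 3 is (3,3) = 430 − 350 = 80.
From row 4, 430 − (100 + 75 + 110) gives (4,3) = 145.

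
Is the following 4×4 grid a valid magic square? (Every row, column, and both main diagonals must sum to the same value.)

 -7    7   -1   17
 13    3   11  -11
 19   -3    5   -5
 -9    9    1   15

Row 1: -7 + 7 + (-1) + 17 = 16.
Row 2: 13 + 3 + 11 + (-11) = 16.
Row 3: 19 + (-3) + 5 + (-5) = 16.
Row 4: -9 + 9 + 1 + 15 = 16.
Column 1: -7 + 13 + 19 + (-9) = 16.
Column 2: 7 + 3 + (-3) + 9 = 16.
Column 3: -1 + 11 + 5 + 1 = 16.
Column 4: 17 + (-11) + (-5) + 15 = 16.
Main diagonal: -7 + 3 + 5 + 15 = 16.
Anti-diagonal: 17 + 11 + (-3) + (-9) = 16.
All lines sum to 16.

Yes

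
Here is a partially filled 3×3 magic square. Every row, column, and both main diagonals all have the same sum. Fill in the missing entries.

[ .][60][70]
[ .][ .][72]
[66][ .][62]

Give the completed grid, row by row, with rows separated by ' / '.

Column 3 is already complete: 70 + 72 + 62 = 204, so that is the magic constant.
The remaining cell in row 1 is (1,1) = 204 − 130 = 74.
Row 3: 66 + 62 + ? = 204, so (3,2) = 76.
The remaining cell in column 1 is (2,1) = 204 − 140 = 64.
The remaining cell in column 2 is (2,2) = 204 − 136 = 68.

74 60 70 / 64 68 72 / 66 76 62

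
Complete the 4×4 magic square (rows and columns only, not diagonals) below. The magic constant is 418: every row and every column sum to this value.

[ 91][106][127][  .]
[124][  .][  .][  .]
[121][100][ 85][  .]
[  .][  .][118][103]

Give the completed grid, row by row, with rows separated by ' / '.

91 106 127 94 / 124 97 88 109 / 121 100 85 112 / 82 115 118 103

The remaining cell in row 1 is (1,4) = 418 − 324 = 94.
Using row 3: 121 + 100 + 85 + ? → (3,4) = 418 − 306 = 112.
Column 1: 91 + 124 + 121 + ? = 418, so (4,1) = 82.
The remaining cell in column 3 is (2,3) = 418 − 330 = 88.
Column 4 must total 418; the given cells sum to 309, so (2,4) = 109.
Row 2 needs 418; the known cells sum to 321, so (2,2) = 97.
Row 4 must total 418; the given cells sum to 303, so (4,2) = 115.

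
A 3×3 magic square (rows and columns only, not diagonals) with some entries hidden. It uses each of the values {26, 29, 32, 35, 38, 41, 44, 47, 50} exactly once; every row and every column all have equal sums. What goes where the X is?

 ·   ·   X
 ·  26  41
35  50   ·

44

The 9 entries sum to 342, so each line sums to 342/3 = 114.
Using row 2: 26 + 41 + ? → (2,1) = 114 − 67 = 47.
Row 3 needs 114; the known cells sum to 85, so (3,3) = 29.
Column 1 needs 114; the known cells sum to 82, so (1,1) = 32.
Column 2 needs 114; the known cells sum to 76, so (1,2) = 38.
Column 3 needs 114; the known cells sum to 70, so (1,3) = 44.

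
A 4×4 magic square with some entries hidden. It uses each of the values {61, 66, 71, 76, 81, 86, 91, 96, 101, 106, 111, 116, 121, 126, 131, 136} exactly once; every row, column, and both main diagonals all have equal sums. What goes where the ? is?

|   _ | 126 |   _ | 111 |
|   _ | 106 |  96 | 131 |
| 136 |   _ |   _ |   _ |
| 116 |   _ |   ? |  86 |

101

The 16 entries sum to 1576, so each line sums to 1576/4 = 394.
Row 2 must total 394; the given cells sum to 333, so (2,1) = 61.
The remaining cell in column 1 is (1,1) = 394 − 313 = 81.
The remaining cell in column 4 is (3,4) = 394 − 328 = 66.
Main diagonal must total 394; the given cells sum to 273, so (3,3) = 121.
The remaining cell in anti-diagonal is (3,2) = 394 − 323 = 71.
Row 1: 81 + 126 + 111 + ? = 394, so (1,3) = 76.
Column 2 must total 394; the given cells sum to 303, so (4,2) = 91.
From column 3, 394 − (76 + 96 + 121) gives (4,3) = 101.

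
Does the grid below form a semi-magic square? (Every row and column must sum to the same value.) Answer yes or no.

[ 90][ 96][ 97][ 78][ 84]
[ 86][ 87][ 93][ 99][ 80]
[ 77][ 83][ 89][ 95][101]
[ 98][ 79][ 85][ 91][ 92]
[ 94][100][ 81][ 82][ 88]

Row 1: 90 + 96 + 97 + 78 + 84 = 445.
Row 2: 86 + 87 + 93 + 99 + 80 = 445.
Row 3: 77 + 83 + 89 + 95 + 101 = 445.
Row 4: 98 + 79 + 85 + 91 + 92 = 445.
Row 5: 94 + 100 + 81 + 82 + 88 = 445.
Column 1: 90 + 86 + 77 + 98 + 94 = 445.
Column 2: 96 + 87 + 83 + 79 + 100 = 445.
Column 3: 97 + 93 + 89 + 85 + 81 = 445.
Column 4: 78 + 99 + 95 + 91 + 82 = 445.
Column 5: 84 + 80 + 101 + 92 + 88 = 445.
All lines sum to 445.

Yes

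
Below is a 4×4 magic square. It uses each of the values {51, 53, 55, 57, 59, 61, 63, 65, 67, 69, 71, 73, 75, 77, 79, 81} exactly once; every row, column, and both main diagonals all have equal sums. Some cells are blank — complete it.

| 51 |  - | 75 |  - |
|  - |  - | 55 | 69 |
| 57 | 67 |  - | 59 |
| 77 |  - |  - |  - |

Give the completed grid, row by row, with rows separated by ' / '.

The 16 entries sum to 1056, so each line sums to 1056/4 = 264.
Row 3: 57 + 67 + 59 + ? = 264, so (3,3) = 81.
From column 1, 264 − (51 + 57 + 77) gives (2,1) = 79.
Column 3 needs 264; the known cells sum to 211, so (4,3) = 53.
Anti-diagonal must total 264; the given cells sum to 199, so (1,4) = 65.
From row 1, 264 − (51 + 75 + 65) gives (1,2) = 73.
The remaining cell in row 2 is (2,2) = 264 − 203 = 61.
Using column 2: 73 + 61 + 67 + ? → (4,2) = 264 − 201 = 63.
Using column 4: 65 + 69 + 59 + ? → (4,4) = 264 − 193 = 71.

51 73 75 65 / 79 61 55 69 / 57 67 81 59 / 77 63 53 71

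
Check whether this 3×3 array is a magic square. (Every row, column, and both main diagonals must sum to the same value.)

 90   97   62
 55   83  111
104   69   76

Row 1: 90 + 97 + 62 = 249.
Row 2: 55 + 83 + 111 = 249.
Row 3: 104 + 69 + 76 = 249.
Column 1: 90 + 55 + 104 = 249.
Column 2: 97 + 83 + 69 = 249.
Column 3: 62 + 111 + 76 = 249.
Main diagonal: 90 + 83 + 76 = 249.
Anti-diagonal: 62 + 83 + 104 = 249.
All lines sum to 249.

Yes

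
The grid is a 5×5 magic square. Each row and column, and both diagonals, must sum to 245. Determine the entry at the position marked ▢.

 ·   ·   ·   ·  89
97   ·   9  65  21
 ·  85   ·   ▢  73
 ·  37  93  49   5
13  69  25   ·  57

17

Using row 2: 97 + 9 + 65 + 21 + ? → (2,2) = 245 − 192 = 53.
Using row 4: 37 + 93 + 49 + 5 + ? → (4,1) = 245 − 184 = 61.
Using row 5: 13 + 69 + 25 + 57 + ? → (5,4) = 245 − 164 = 81.
Column 2: 53 + 85 + 37 + 69 + ? = 245, so (1,2) = 1.
Anti-diagonal: 89 + 65 + 37 + 13 + ? = 245, so (3,3) = 41.
Using column 3: 9 + 41 + 93 + 25 + ? → (1,3) = 245 − 168 = 77.
Main diagonal needs 245; the known cells sum to 200, so (1,1) = 45.
Row 1: 45 + 1 + 77 + 89 + ? = 245, so (1,4) = 33.
Column 1 needs 245; the known cells sum to 216, so (3,1) = 29.
Column 4: 33 + 65 + 49 + 81 + ? = 245, so (3,4) = 17.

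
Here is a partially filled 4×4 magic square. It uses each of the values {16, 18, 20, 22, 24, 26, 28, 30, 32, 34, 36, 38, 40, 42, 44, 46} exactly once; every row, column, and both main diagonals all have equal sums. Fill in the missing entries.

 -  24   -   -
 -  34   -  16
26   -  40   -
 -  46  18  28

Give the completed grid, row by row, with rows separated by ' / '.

22 24 36 42 / 44 34 30 16 / 26 20 40 38 / 32 46 18 28

The 16 entries sum to 496, so each line sums to 496/4 = 124.
Row 4 needs 124; the known cells sum to 92, so (4,1) = 32.
The remaining cell in column 2 is (3,2) = 124 − 104 = 20.
Using main diagonal: 34 + 40 + 28 + ? → (1,1) = 124 − 102 = 22.
Row 3: 26 + 20 + 40 + ? = 124, so (3,4) = 38.
The remaining cell in column 1 is (2,1) = 124 − 80 = 44.
The remaining cell in column 4 is (1,4) = 124 − 82 = 42.
The remaining cell in anti-diagonal is (2,3) = 124 − 94 = 30.
The remaining cell in row 1 is (1,3) = 124 − 88 = 36.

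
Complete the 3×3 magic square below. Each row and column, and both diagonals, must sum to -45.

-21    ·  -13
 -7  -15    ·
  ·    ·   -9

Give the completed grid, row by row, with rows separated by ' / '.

-21 -11 -13 / -7 -15 -23 / -17 -19 -9

From row 1, -45 − (-21 + (-13)) gives (1,2) = -11.
The remaining cell in row 2 is (2,3) = -45 − (-22) = -23.
From column 1, -45 − (-21 + (-7)) gives (3,1) = -17.
Column 2 must total -45; the given cells sum to -26, so (3,2) = -19.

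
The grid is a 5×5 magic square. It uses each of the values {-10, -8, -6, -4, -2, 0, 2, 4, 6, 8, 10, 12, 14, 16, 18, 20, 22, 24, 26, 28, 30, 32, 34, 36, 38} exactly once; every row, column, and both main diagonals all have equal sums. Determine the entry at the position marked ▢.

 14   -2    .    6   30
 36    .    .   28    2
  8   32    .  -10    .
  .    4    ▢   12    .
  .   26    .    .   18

38

The 25 entries sum to 350, so each line sums to 350/5 = 70.
Row 1 needs 70; the known cells sum to 48, so (1,3) = 22.
Column 2: -2 + 32 + 4 + 26 + ? = 70, so (2,2) = 10.
Column 4 must total 70; the given cells sum to 36, so (5,4) = 34.
Main diagonal must total 70; the given cells sum to 54, so (3,3) = 16.
Anti-diagonal needs 70; the known cells sum to 78, so (5,1) = -8.
Using row 2: 36 + 10 + 28 + 2 + ? → (2,3) = 70 − 76 = -6.
Row 3 must total 70; the given cells sum to 46, so (3,5) = 24.
Row 5 needs 70; the known cells sum to 70, so (5,3) = 0.
Using column 1: 14 + 36 + 8 + (-8) + ? → (4,1) = 70 − 50 = 20.
Column 3 must total 70; the given cells sum to 32, so (4,3) = 38.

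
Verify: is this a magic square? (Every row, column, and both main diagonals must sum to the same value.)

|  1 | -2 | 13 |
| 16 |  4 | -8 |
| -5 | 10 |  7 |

Yes

Row 1: 1 + (-2) + 13 = 12.
Row 2: 16 + 4 + (-8) = 12.
Row 3: -5 + 10 + 7 = 12.
Column 1: 1 + 16 + (-5) = 12.
Column 2: -2 + 4 + 10 = 12.
Column 3: 13 + (-8) + 7 = 12.
Main diagonal: 1 + 4 + 7 = 12.
Anti-diagonal: 13 + 4 + (-5) = 12.
All lines sum to 12.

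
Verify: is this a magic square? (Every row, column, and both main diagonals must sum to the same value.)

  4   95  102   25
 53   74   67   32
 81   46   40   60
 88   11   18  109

Row 1: 4 + 95 + 102 + 25 = 226.
Row 2: 53 + 74 + 67 + 32 = 226.
Row 3: 81 + 46 + 40 + 60 = 227.
Row 4: 88 + 11 + 18 + 109 = 226.
Column 1: 4 + 53 + 81 + 88 = 226.
Column 2: 95 + 74 + 46 + 11 = 226.
Column 3: 102 + 67 + 40 + 18 = 227.
Column 4: 25 + 32 + 60 + 109 = 226.
Main diagonal: 4 + 74 + 40 + 109 = 227.
Anti-diagonal: 25 + 67 + 46 + 88 = 226.

No — anti-diagonal sums to 226 but column 3 sums to 227.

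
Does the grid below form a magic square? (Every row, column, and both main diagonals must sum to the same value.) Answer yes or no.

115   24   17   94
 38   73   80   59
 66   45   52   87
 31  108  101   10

Yes

Row 1: 115 + 24 + 17 + 94 = 250.
Row 2: 38 + 73 + 80 + 59 = 250.
Row 3: 66 + 45 + 52 + 87 = 250.
Row 4: 31 + 108 + 101 + 10 = 250.
Column 1: 115 + 38 + 66 + 31 = 250.
Column 2: 24 + 73 + 45 + 108 = 250.
Column 3: 17 + 80 + 52 + 101 = 250.
Column 4: 94 + 59 + 87 + 10 = 250.
Main diagonal: 115 + 73 + 52 + 10 = 250.
Anti-diagonal: 94 + 80 + 45 + 31 = 250.
All lines sum to 250.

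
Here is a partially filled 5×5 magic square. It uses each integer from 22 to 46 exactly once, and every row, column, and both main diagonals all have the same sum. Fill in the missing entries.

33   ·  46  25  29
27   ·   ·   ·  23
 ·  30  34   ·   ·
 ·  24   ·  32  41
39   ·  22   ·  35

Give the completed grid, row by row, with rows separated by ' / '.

The entries are 22 through 46, which sum to 850, so each line sums to 850/5 = 170.
Row 1 must total 170; the given cells sum to 133, so (1,2) = 37.
Column 5: 29 + 23 + 41 + 35 + ? = 170, so (3,5) = 42.
Main diagonal must total 170; the given cells sum to 134, so (2,2) = 36.
Anti-diagonal: 29 + 34 + 24 + 39 + ? = 170, so (2,4) = 44.
Row 2: 27 + 36 + 44 + 23 + ? = 170, so (2,3) = 40.
From column 2, 170 − (37 + 36 + 30 + 24) gives (5,2) = 43.
Column 3 needs 170; the known cells sum to 142, so (4,3) = 28.
Row 4 needs 170; the known cells sum to 125, so (4,1) = 45.
Row 5 needs 170; the known cells sum to 139, so (5,4) = 31.
Column 1 needs 170; the known cells sum to 144, so (3,1) = 26.
Column 4 must total 170; the given cells sum to 132, so (3,4) = 38.

33 37 46 25 29 / 27 36 40 44 23 / 26 30 34 38 42 / 45 24 28 32 41 / 39 43 22 31 35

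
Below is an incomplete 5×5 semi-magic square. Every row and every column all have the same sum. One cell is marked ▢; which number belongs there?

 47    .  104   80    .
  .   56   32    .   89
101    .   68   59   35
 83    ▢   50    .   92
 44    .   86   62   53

Column 3 is complete and sums to 340; that is the magic constant.
Row 3: 101 + 68 + 59 + 35 + ? = 340, so (3,2) = 77.
The remaining cell in row 5 is (5,2) = 340 − 245 = 95.
Column 1 must total 340; the given cells sum to 275, so (2,1) = 65.
From column 5, 340 − (89 + 35 + 92 + 53) gives (1,5) = 71.
Row 1 must total 340; the given cells sum to 302, so (1,2) = 38.
The remaining cell in row 2 is (2,4) = 340 − 242 = 98.
Column 2 needs 340; the known cells sum to 266, so (4,2) = 74.

74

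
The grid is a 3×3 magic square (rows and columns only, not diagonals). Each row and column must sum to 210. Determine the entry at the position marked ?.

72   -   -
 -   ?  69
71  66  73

From column 1, 210 − (72 + 71) gives (2,1) = 67.
Column 3 needs 210; the known cells sum to 142, so (1,3) = 68.
From row 1, 210 − (72 + 68) gives (1,2) = 70.
Row 2 needs 210; the known cells sum to 136, so (2,2) = 74.

74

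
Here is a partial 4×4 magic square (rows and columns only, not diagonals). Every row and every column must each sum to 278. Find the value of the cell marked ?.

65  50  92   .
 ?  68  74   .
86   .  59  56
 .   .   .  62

47

Using row 1: 65 + 50 + 92 + ? → (1,4) = 278 − 207 = 71.
From row 3, 278 − (86 + 59 + 56) gives (3,2) = 77.
Column 2 must total 278; the given cells sum to 195, so (4,2) = 83.
Column 3 needs 278; the known cells sum to 225, so (4,3) = 53.
From column 4, 278 − (71 + 56 + 62) gives (2,4) = 89.
Row 2 must total 278; the given cells sum to 231, so (2,1) = 47.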